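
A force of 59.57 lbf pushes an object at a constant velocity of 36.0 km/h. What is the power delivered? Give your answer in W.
P = Fv = 265 N × 10 m/s = 2650 W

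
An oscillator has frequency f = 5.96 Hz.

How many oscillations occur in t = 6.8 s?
n = f×t = 5.96×6.8 = 40.53 oscillations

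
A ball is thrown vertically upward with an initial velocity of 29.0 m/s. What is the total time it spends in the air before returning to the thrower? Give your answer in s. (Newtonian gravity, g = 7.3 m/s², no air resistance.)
t_total = 2v₀/g = 7.945 s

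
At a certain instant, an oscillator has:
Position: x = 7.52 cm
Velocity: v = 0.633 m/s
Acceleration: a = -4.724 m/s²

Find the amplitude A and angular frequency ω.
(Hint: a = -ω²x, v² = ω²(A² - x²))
a = −ω²x → ω = √(|a|/x) = √(4.724/0.0752) = 7.926 rad/s
v² = ω²(A² − x²) → A = √(x² + v²/ω²) = √(0.0752² + 0.633²/7.926²) = 0.1097 m = 10.97 cm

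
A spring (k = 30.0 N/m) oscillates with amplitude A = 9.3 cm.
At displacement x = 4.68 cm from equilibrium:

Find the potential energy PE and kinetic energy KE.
E_total = ½kA² = ½×30.0×(0.093)² = 0.1297 J
PE = ½kx² = ½×30.0×(0.0468)² = 0.03285 J
KE = E_total − PE = 0.09688 J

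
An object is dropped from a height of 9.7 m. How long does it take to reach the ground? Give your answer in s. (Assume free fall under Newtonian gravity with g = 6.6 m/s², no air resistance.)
t = √(2h/g) = 1.714 s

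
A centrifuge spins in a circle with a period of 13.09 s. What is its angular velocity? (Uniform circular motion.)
ω = 2π/T = 2π/13.09 = 0.48 rad/s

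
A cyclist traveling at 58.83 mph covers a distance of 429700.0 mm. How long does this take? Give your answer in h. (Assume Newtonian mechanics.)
t = d/v (with unit conversion) = 0.004539 h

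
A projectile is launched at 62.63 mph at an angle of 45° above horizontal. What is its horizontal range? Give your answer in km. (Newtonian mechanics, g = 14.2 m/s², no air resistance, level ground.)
R = v₀² sin(2θ) / g (with unit conversion) = 0.0552 km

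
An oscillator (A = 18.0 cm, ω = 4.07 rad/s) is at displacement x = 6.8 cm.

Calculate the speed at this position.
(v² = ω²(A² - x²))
v = ω√(A² − x²) = 4.07×√(0.18² − 0.068²) = 0.6783 m/s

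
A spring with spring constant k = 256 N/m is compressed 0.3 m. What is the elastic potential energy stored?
PE = ½kx² = ½×256×0.3² = 11.52 J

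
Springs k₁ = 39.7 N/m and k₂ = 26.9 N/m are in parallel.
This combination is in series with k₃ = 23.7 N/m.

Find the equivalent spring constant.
k₁₂ = k₁ + k₂ = 66.6 N/m (parallel)
1/k_eq = 1/k₁₂ + 1/k₃ → k_eq = 17.48 N/m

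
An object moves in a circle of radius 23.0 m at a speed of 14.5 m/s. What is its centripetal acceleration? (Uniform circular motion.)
a_c = v²/r = 14.5²/23.0 = 210.25/23.0 = 9.14 m/s²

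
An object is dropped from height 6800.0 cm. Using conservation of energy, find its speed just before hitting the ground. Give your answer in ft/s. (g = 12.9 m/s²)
mgh = ½mv² → v = √(2gh) = √(2×12.9×68) = 41.89 m/s = 137.4 ft/s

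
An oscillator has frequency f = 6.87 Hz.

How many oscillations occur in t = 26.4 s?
n = f×t = 6.87×26.4 = 181.4 oscillations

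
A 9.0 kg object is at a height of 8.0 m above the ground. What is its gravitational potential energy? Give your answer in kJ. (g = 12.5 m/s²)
PE = mgh = 9 kg × 12.5 m/s² × 8 m = 900 J = 0.9 kJ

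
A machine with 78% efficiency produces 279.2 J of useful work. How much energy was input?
W_in = W_out/η = 279.2/0.78 = 357.95 J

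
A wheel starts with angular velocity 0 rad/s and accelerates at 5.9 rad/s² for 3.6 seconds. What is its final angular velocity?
ω = ω₀ + αt = 0 + 5.9 × 3.6 = 21.24 rad/s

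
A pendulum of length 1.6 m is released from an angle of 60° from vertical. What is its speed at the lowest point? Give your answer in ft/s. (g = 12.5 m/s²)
h = L(1 − cosθ) = 1.6×(1 − cos60°) = 0.8 m
v = √(2gh) = √(2×12.5×0.8) = 4.472 m/s = 14.67 ft/s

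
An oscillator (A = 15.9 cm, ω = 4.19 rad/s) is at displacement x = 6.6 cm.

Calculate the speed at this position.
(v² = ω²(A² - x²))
v = ω√(A² − x²) = 4.19×√(0.159² − 0.066²) = 0.6061 m/s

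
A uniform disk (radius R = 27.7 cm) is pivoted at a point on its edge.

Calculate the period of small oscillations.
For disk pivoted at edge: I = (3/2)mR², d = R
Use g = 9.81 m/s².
I/m = (3/2)R² = 0.1151 m²; d = R = 0.277 m
T = 2π√((3/2)R²/(gR)) = 2π√(3R/(2g)) = 1.293 s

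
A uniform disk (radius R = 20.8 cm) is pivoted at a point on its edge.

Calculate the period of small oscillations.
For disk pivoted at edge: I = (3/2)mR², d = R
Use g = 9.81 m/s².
I/m = (3/2)R² = 0.0649 m²; d = R = 0.208 m
T = 2π√((3/2)R²/(gR)) = 2π√(3R/(2g)) = 1.121 s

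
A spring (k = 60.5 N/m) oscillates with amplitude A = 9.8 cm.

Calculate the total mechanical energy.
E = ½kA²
E = ½kA² = ½×60.5×(0.098)² = 0.2905 J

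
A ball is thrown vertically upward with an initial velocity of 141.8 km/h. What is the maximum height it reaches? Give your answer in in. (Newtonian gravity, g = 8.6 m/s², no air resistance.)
h_max = v₀²/(2g) (with unit conversion) = 3551.0 in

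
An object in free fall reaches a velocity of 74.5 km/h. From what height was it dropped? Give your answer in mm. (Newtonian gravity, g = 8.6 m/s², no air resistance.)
h = v²/(2g) (with unit conversion) = 24900.0 mm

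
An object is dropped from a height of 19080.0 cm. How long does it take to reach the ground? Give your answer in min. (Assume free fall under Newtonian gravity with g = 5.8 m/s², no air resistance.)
t = √(2h/g) (with unit conversion) = 0.1352 min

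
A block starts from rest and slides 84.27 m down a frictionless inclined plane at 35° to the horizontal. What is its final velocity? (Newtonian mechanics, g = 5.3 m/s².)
a = g sin(θ) = 5.3 × sin(35°) = 3.04 m/s²
v = √(2ad) = √(2 × 3.04 × 84.27) = 22.64 m/s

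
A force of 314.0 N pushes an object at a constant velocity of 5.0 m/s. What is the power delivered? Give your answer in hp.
P = Fv = 314 N × 5 m/s = 1570 W = 2.105 hp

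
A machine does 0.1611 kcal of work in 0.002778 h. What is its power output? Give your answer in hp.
P = W/t = 674 J / 10 s = 67.4 W = 0.09038 hp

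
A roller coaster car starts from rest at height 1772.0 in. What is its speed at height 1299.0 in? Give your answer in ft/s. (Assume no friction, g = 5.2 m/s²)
mgh₁ = ½mv₂² + mgh₂ → v₂ = √(2g(h₁−h₂)) = √(2×5.2×(45.01−32.99)) = 11.18 m/s = 36.67 ft/s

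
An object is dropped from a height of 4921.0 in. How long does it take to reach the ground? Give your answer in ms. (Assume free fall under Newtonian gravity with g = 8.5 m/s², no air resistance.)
t = √(2h/g) (with unit conversion) = 5423.0 ms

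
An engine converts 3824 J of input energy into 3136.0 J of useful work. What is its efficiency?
η = W_out/W_in = 3136.0/3824 = 0.8201 = 82.01%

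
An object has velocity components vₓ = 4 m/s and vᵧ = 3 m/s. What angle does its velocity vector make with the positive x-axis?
θ = arctan(vᵧ/vₓ) = arctan(3/4) = 36.87°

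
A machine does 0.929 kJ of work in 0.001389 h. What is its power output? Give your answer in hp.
P = W/t = 929 J / 5 s = 185.8 W = 0.2491 hp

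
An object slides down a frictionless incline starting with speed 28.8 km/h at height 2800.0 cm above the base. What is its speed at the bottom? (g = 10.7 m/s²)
½mv₀² + mgh = ½mv² → v = √(v₀² + 2gh) = √(8² + 2×10.7×28) = 25.75 m/s = 92.71 km/h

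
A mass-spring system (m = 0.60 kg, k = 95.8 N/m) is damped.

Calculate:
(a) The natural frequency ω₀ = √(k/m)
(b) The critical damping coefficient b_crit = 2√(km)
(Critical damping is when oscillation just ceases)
ω₀ = √(k/m) = √(95.8/0.6) = 12.64 rad/s
b_crit = 2√(km) = 2√(95.8×0.6) = 15.16 kg/s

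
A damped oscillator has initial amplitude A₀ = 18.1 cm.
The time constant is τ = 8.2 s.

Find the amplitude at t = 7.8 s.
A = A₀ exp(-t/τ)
A = A₀ exp(−t/τ) = 18.1×exp(−7.8/8.2) = 6.991 cm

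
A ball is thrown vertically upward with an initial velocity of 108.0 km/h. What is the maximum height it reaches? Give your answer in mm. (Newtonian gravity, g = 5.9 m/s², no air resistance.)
h_max = v₀²/(2g) (with unit conversion) = 76270.0 mm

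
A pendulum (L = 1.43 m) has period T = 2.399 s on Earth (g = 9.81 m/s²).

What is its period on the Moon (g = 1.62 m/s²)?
T = 2π√(L/g), so T_moon/T_earth = √(g_earth/g_moon)
T_moon = 2π√(1.43/1.62) = 5.903 s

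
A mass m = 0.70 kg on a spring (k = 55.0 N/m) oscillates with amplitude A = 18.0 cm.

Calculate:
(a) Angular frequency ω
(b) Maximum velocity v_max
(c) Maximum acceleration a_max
ω = √(k/m) = √(55.0/0.7) = 8.864 rad/s
v_max = ωA = 8.864×0.18 = 1.596 m/s
a_max = ω²A = 8.864²×0.18 = 14.14 m/s²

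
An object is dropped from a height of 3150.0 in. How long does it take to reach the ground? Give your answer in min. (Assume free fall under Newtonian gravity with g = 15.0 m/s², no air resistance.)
t = √(2h/g) (with unit conversion) = 0.05444 min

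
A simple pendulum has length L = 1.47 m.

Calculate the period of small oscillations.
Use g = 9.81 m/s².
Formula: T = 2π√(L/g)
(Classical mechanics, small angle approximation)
T = 2π√(L/g) = 2π√(1.47/9.81) = 2.432 s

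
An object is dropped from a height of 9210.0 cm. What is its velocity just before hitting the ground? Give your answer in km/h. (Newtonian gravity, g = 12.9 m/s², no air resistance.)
v = √(2gh) (with unit conversion) = 175.5 km/h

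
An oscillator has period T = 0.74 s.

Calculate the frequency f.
f = 1/T = 1/0.74 = 1.351 Hz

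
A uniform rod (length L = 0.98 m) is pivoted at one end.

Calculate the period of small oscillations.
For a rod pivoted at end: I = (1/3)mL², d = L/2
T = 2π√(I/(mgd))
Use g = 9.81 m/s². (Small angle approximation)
I/m = (1/3)L² = 0.3201 m²; d = L/2 = 0.49 m
T = 2π√(I/(mgd)) = 2π√(0.3201/(9.81×0.49)) = 1.621 s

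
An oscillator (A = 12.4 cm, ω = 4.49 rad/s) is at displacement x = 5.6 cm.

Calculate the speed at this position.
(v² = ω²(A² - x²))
v = ω√(A² − x²) = 4.49×√(0.124² − 0.056²) = 0.4967 m/s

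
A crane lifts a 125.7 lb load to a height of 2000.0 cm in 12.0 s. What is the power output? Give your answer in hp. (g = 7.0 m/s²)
W = mgh = 57.02×7.0×20 = 7982 J
P = W/t = 7982/12 = 665.2 W = 0.892 hp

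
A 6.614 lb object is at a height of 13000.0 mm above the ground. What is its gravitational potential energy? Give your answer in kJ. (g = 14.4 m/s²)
PE = mgh = 3 kg × 14.4 m/s² × 13 m = 561.6 J = 0.5616 kJ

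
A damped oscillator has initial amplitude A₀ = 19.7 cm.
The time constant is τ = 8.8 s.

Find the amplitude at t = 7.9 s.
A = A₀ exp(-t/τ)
A = A₀ exp(−t/τ) = 19.7×exp(−7.9/8.8) = 8.028 cm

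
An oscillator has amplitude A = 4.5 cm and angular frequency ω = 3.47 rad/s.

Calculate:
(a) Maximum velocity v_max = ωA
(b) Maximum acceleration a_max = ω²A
v_max = ωA = 3.47×0.045 = 0.1562 m/s
a_max = ω²A = 3.47²×0.045 = 0.5418 m/s²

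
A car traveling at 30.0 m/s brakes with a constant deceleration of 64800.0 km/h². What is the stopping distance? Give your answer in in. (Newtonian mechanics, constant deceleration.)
d = v₀² / (2a) (with unit conversion) = 3543.0 in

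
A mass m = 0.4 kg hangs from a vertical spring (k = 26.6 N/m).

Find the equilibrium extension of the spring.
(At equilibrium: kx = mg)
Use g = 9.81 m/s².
x_eq = mg/k = 0.4×9.81/26.6 = 0.1475 m = 14.75 cm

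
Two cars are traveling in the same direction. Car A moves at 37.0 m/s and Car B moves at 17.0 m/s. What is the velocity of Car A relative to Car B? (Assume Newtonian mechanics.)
v_rel = v_A - v_B = 37.0 - 17.0 = 20.0 m/s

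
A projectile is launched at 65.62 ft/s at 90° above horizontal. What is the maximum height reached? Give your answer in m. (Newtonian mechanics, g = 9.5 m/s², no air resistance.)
H = v₀²sin²(θ)/(2g) (with unit conversion) = 21.05 m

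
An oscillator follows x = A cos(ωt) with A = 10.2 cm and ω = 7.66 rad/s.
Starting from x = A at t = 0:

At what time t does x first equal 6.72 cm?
cos(ωt) = x/A = 6.72/10.2 = 0.6588
ωt = arccos(0.6588) = 0.8515 rad
t = 0.8515/7.66 = 0.1112 s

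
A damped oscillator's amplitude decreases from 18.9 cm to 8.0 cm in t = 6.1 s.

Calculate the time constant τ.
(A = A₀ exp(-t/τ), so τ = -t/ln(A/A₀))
A/A₀ = 8.0/18.9 = 0.4233; ln(A/A₀) = -0.8597
τ = −t/ln(A/A₀) = −6.1/-0.8597 = 7.095 s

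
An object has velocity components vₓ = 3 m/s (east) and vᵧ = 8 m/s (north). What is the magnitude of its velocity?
|v| = √(vₓ² + vᵧ²) = √(3² + 8²) = √(73) = 8.54 m/s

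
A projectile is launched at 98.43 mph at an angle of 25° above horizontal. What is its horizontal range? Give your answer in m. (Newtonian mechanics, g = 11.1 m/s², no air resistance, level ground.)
R = v₀² sin(2θ) / g (with unit conversion) = 133.6 m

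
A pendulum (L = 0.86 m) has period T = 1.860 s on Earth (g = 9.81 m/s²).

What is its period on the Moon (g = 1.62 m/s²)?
T = 2π√(L/g), so T_moon/T_earth = √(g_earth/g_moon)
T_moon = 2π√(0.86/1.62) = 4.578 s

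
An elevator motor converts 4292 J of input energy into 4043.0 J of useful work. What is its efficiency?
η = W_out/W_in = 4043.0/4292 = 0.942 = 94.2%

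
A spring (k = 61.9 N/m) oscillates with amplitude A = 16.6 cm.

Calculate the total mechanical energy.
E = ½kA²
E = ½kA² = ½×61.9×(0.166)² = 0.8529 J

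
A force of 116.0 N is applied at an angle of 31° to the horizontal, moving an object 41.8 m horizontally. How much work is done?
W = Fd cosθ = 116.0×41.8×cos(31°) = 4156.2 J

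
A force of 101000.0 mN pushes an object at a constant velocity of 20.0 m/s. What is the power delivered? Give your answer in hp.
P = Fv = 101 N × 20 m/s = 2020 W = 2.709 hp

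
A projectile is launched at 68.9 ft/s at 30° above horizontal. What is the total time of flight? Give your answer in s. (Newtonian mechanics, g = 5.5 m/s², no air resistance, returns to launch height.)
T = 2v₀sin(θ)/g (with unit conversion) = 3.818 s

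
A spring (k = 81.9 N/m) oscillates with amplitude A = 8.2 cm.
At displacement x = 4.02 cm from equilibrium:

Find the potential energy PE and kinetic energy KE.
E_total = ½kA² = ½×81.9×(0.082)² = 0.2753 J
PE = ½kx² = ½×81.9×(0.0402)² = 0.06618 J
KE = E_total − PE = 0.2092 J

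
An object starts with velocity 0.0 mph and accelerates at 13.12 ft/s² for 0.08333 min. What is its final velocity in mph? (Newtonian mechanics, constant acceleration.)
v = v₀ + at (with unit conversion) = 44.73 mph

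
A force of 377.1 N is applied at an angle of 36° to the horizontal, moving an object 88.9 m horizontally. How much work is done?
W = Fd cosθ = 377.1×88.9×cos(36°) = 27122.0 J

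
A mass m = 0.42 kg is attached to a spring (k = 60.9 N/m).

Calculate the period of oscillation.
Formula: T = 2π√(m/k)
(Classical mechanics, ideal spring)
T = 2π√(m/k) = 2π√(0.42/60.9) = 0.5218 s; f = 1/T = 1.916 Hz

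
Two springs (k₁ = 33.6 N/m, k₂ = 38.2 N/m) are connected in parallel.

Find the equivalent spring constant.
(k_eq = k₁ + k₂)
k_eq = k₁ + k₂ = 33.6 + 38.2 = 71.8 N/m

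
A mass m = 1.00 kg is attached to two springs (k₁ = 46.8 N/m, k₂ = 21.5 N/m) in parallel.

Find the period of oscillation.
k_eq = k₁+k₂ = 68.3 N/m
T = 2π√(m/k_eq) = 2π√(1.0/68.3) = 0.7603 s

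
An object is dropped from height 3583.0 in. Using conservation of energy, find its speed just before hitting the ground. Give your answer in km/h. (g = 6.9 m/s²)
mgh = ½mv² → v = √(2gh) = √(2×6.9×91.01) = 35.44 m/s = 127.6 km/h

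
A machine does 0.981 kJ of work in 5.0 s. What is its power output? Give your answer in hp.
P = W/t = 981 J / 5 s = 196.2 W = 0.2631 hp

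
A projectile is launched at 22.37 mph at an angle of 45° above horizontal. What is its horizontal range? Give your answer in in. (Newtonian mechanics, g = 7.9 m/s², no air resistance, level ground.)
R = v₀² sin(2θ) / g (with unit conversion) = 498.4 in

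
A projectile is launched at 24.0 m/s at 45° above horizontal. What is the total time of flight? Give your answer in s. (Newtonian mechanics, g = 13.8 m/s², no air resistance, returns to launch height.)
T = 2v₀sin(θ)/g = 2.46 s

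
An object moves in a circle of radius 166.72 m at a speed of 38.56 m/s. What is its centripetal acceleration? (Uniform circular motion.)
a_c = v²/r = 38.56²/166.72 = 1486.87/166.72 = 8.92 m/s²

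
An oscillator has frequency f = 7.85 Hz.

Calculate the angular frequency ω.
ω = 2πf = 2π×7.85 = 49.32 rad/s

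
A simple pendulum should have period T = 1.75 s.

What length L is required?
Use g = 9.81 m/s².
T = 2π√(L/g) → L = g(T/2π)² = 9.81×(1.75/2π)² = 0.761 m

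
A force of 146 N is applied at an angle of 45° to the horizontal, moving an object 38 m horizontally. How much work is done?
W = Fd cosθ = 146×38×cos(45°) = 3923.0 J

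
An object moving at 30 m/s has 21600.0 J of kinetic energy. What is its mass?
KE = ½mv² → m = 2KE/v² = 2×21600.0/30² = 48.0 kg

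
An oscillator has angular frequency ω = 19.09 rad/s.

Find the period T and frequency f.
T = 2π/ω = 2π/19.09 = 0.3291 s; f = ω/2π = 3.038 Hz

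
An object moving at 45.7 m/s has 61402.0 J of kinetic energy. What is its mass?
KE = ½mv² → m = 2KE/v² = 2×61402.0/45.7² = 58.8 kg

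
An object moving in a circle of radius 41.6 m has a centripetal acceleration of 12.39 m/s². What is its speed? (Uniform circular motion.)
v = √(a_c × r) = √(12.39 × 41.6) = 22.7 m/s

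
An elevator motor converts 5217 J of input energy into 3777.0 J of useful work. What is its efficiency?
η = W_out/W_in = 3777.0/5217 = 0.724 = 72.4%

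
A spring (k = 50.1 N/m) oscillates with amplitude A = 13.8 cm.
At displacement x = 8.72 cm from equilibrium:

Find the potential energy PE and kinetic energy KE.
E_total = ½kA² = ½×50.1×(0.138)² = 0.4771 J
PE = ½kx² = ½×50.1×(0.0872)² = 0.1905 J
KE = E_total − PE = 0.2866 J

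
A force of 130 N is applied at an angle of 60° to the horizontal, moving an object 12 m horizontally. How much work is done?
W = Fd cosθ = 130×12×cos(60°) = 780.0 J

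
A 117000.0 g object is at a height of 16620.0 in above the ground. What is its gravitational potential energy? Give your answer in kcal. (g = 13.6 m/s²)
PE = mgh = 117 kg × 13.6 m/s² × 422.1 m = 6.717e+05 J = 160.5 kcal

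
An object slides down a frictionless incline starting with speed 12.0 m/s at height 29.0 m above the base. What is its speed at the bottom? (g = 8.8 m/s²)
½mv₀² + mgh = ½mv² → v = √(v₀² + 2gh) = √(12² + 2×8.8×29) = 25.58 m/s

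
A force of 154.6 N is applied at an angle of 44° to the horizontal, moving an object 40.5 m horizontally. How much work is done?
W = Fd cosθ = 154.6×40.5×cos(44°) = 4504.0 J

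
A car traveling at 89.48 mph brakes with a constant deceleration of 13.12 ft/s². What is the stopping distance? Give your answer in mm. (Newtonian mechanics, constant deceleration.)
d = v₀² / (2a) (with unit conversion) = 200100.0 mm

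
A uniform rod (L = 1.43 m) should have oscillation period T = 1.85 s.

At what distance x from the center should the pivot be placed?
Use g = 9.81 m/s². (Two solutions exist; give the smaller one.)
T = 2π√((L²/12 + x²)/(gx)). Let c = T²g/(4π²) = 0.8505.
x² − cx + L²/12 = 0 → x = (c − √(c² − L²/3))/2 = 0.3232 m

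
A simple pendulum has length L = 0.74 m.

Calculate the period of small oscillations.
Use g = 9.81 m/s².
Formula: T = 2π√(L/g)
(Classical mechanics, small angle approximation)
T = 2π√(L/g) = 2π√(0.74/9.81) = 1.726 s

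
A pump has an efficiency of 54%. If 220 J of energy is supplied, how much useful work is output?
W_out = η × W_in = 0.54 × 220 = 118.8 J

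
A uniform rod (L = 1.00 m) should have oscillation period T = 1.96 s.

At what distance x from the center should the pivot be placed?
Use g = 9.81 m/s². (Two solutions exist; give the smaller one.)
T = 2π√((L²/12 + x²)/(gx)). Let c = T²g/(4π²) = 0.9546.
x² − cx + L²/12 = 0 → x = (c − √(c² − L²/3))/2 = 0.09719 m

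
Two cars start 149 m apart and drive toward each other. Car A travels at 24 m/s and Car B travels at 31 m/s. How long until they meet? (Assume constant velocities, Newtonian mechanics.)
Combined speed: v_combined = 24 + 31 = 55 m/s
Time to meet: t = d/55 = 149/55 = 2.71 s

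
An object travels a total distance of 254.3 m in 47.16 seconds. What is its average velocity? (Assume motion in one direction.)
v_avg = Δd / Δt = 254.3 / 47.16 = 5.39 m/s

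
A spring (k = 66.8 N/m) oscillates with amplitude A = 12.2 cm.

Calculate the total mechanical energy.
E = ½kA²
E = ½kA² = ½×66.8×(0.122)² = 0.4971 J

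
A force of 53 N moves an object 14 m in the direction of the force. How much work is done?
W = Fd = 53×14 = 742.0 J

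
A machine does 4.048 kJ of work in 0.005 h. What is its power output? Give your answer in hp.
P = W/t = 4048 J / 18 s = 224.9 W = 0.3016 hp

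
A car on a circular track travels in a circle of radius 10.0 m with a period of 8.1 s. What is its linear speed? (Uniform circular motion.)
v = 2πr/T = 2π×10.0/8.1 = 7.76 m/s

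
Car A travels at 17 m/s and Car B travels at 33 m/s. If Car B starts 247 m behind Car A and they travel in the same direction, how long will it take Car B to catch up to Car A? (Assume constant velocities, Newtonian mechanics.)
Relative speed: v_rel = 33 - 17 = 16 m/s
Time to catch: t = d₀/v_rel = 247/16 = 15.44 s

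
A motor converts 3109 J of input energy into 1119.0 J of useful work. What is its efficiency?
η = W_out/W_in = 1119.0/3109 = 0.3599 = 35.99%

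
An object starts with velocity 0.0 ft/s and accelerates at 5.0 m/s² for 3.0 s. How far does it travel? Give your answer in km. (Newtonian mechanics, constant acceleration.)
d = v₀t + ½at² (with unit conversion) = 0.0225 km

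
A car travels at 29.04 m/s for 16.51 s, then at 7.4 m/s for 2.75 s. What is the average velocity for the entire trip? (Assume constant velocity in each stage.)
d₁ = v₁t₁ = 29.04 × 16.51 = 479.45 m
d₂ = v₂t₂ = 7.4 × 2.75 = 20.35 m
d_total = 499.8 m, t_total = 19.26 s
v_avg = d_total/t_total = 499.8/19.26 = 25.95 m/s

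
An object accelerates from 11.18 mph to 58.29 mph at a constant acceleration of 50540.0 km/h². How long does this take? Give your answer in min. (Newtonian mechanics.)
t = (v - v₀)/a (with unit conversion) = 0.09001 min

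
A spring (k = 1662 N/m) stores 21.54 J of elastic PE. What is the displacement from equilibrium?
PE = ½kx² → x = √(2PE/k) = √(2×21.54/1662) = 0.161 m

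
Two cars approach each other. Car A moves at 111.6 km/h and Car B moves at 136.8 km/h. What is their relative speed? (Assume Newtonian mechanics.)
v_rel = v_A + v_B = 111.6 + 136.8 = 248.4 km/h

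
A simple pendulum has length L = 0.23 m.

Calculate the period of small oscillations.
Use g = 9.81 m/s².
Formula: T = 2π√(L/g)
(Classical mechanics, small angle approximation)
T = 2π√(L/g) = 2π√(0.23/9.81) = 0.9621 s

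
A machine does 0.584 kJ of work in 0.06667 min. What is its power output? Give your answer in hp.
P = W/t = 584 J / 4 s = 146 W = 0.1958 hp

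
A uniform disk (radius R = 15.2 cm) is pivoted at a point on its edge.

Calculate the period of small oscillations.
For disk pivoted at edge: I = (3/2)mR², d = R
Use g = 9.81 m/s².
I/m = (3/2)R² = 0.03466 m²; d = R = 0.152 m
T = 2π√((3/2)R²/(gR)) = 2π√(3R/(2g)) = 0.9579 s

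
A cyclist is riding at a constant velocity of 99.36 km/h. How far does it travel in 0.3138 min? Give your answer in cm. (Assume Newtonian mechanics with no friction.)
d = vt (with unit conversion) = 51970.0 cm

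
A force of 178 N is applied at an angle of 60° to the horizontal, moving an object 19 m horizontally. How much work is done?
W = Fd cosθ = 178×19×cos(60°) = 1691.0 J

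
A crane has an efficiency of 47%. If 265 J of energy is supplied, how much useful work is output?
W_out = η × W_in = 0.47 × 265 = 124.55 J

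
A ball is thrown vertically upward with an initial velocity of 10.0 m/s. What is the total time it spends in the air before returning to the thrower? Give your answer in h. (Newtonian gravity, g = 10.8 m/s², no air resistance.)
t_total = 2v₀/g (with unit conversion) = 0.0005144 h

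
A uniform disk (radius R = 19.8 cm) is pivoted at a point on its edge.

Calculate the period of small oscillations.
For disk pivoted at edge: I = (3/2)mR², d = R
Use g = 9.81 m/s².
I/m = (3/2)R² = 0.05881 m²; d = R = 0.198 m
T = 2π√((3/2)R²/(gR)) = 2π√(3R/(2g)) = 1.093 s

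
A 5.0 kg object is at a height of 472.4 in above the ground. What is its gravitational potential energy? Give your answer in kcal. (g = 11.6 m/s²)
PE = mgh = 5 kg × 11.6 m/s² × 12 m = 695.9 J = 0.1663 kcal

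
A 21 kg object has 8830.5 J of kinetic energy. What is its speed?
KE = ½mv² → v = √(2KE/m) = √(2×8830.5/21) = 29.0 m/s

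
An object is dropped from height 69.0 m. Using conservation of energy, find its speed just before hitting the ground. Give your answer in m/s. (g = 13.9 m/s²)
mgh = ½mv² → v = √(2gh) = √(2×13.9×69) = 43.8 m/s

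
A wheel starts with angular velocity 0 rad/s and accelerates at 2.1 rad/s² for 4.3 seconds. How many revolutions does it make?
θ = ω₀t + ½αt² = 0×4.3 + ½×2.1×4.3² = 19.41 rad
Revolutions = θ/(2π) = 19.41/(2π) = 3.09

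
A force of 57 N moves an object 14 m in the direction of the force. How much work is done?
W = Fd = 57×14 = 798.0 J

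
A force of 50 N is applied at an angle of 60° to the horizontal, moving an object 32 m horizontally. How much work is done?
W = Fd cosθ = 50×32×cos(60°) = 800.0 J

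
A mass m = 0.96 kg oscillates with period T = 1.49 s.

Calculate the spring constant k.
T = 2π√(m/k) → k = m(2π/T)² = 0.96×(2π/1.49)² = 17.07 N/m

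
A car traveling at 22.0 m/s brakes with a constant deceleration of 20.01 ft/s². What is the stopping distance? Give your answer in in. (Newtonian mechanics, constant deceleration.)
d = v₀² / (2a) (with unit conversion) = 1562.0 in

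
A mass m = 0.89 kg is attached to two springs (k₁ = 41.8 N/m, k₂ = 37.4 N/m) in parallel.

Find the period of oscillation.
k_eq = k₁+k₂ = 79.2 N/m
T = 2π√(m/k_eq) = 2π√(0.89/79.2) = 0.6661 s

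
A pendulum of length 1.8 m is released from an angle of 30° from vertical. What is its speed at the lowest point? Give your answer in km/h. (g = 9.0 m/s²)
h = L(1 − cosθ) = 1.8×(1 − cos30°) = 0.2412 m
v = √(2gh) = √(2×9.0×0.2412) = 2.083 m/s = 7.5 km/h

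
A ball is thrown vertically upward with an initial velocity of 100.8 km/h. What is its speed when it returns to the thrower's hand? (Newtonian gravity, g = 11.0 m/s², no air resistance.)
By conservation of energy, the ball returns at the same speed = 100.8 km/h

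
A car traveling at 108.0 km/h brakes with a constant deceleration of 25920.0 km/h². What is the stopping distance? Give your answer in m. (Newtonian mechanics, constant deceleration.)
d = v₀² / (2a) (with unit conversion) = 225.0 m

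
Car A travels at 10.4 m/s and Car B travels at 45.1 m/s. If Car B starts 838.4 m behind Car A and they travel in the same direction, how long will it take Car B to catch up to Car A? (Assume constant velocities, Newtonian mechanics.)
Relative speed: v_rel = 45.1 - 10.4 = 34.7 m/s
Time to catch: t = d₀/v_rel = 838.4/34.7 = 24.16 s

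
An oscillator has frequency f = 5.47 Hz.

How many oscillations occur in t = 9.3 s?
n = f×t = 5.47×9.3 = 50.87 oscillations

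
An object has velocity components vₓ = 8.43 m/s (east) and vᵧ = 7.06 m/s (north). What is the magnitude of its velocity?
|v| = √(vₓ² + vᵧ²) = √(8.43² + 7.06²) = √(120.908) = 11.0 m/s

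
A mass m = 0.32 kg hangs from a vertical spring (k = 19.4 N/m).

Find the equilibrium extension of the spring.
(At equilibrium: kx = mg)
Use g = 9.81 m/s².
x_eq = mg/k = 0.32×9.81/19.4 = 0.1618 m = 16.18 cm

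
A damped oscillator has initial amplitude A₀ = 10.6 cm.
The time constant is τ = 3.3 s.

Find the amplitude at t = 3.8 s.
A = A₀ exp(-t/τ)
A = A₀ exp(−t/τ) = 10.6×exp(−3.8/3.3) = 3.351 cm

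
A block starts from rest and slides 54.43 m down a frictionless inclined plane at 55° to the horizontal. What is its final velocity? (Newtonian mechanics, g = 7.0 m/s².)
a = g sin(θ) = 7.0 × sin(55°) = 5.73 m/s²
v = √(2ad) = √(2 × 5.73 × 54.43) = 24.98 m/s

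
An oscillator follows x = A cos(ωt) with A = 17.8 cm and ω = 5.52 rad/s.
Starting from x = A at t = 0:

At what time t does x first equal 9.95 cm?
cos(ωt) = x/A = 9.95/17.8 = 0.559
ωt = arccos(0.559) = 0.9776 rad
t = 0.9776/5.52 = 0.1771 s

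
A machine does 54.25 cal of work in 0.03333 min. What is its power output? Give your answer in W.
P = W/t = 227 J / 2 s = 113.5 W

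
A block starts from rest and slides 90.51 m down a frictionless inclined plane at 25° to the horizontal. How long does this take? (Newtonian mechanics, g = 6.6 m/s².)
a = g sin(θ) = 6.6 × sin(25°) = 2.79 m/s²
t = √(2d/a) = √(2 × 90.51 / 2.79) = 8.06 s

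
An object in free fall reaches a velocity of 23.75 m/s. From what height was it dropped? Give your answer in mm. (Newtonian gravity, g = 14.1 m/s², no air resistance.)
h = v²/(2g) (with unit conversion) = 20000.0 mm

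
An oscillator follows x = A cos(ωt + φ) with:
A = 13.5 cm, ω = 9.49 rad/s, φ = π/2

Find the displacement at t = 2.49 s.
x = A cos(ωt + φ) = 13.5×cos(9.49×2.49 + π/2) = 13.47 cm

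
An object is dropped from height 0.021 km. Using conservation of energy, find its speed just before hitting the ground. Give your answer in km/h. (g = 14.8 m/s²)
mgh = ½mv² → v = √(2gh) = √(2×14.8×21) = 24.93 m/s = 89.75 km/h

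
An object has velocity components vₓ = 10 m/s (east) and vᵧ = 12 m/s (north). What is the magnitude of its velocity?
|v| = √(vₓ² + vᵧ²) = √(10² + 12²) = √(244) = 15.62 m/s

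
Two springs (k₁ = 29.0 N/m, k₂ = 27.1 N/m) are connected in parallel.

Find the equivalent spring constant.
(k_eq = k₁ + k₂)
k_eq = k₁ + k₂ = 29.0 + 27.1 = 56.1 N/m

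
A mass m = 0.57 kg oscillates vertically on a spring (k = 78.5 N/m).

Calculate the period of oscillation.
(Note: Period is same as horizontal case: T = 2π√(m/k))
T = 2π√(m/k) = 2π√(0.57/78.5) = 0.5354 s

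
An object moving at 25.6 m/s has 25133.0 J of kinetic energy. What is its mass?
KE = ½mv² → m = 2KE/v² = 2×25133.0/25.6² = 76.7 kg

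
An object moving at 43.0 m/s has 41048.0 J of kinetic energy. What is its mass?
KE = ½mv² → m = 2KE/v² = 2×41048.0/43.0² = 44.4 kg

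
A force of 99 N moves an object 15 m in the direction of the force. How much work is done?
W = Fd = 99×15 = 1485.0 J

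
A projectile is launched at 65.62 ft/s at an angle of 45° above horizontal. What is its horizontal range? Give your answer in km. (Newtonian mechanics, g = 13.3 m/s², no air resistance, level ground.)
R = v₀² sin(2θ) / g (with unit conversion) = 0.03008 km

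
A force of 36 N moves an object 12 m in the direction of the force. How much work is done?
W = Fd = 36×12 = 432.0 J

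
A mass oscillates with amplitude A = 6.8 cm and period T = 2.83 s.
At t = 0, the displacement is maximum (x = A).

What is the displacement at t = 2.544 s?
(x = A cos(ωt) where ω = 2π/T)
ω = 2π/T = 2π/2.83 = 2.22 rad/s
x = A cos(ωt) = 6.8×cos(2.22×2.544) = 5.475 cm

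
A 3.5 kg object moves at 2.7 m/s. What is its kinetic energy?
KE = ½mv² = ½×3.5×2.7² = 12.7575 J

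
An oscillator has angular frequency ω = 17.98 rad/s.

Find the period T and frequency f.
T = 2π/ω = 2π/17.98 = 0.3495 s; f = ω/2π = 2.862 Hz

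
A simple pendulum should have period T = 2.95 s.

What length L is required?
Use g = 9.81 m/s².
T = 2π√(L/g) → L = g(T/2π)² = 9.81×(2.95/2π)² = 2.162 m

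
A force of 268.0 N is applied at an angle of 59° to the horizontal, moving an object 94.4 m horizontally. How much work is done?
W = Fd cosθ = 268.0×94.4×cos(59°) = 13030.0 J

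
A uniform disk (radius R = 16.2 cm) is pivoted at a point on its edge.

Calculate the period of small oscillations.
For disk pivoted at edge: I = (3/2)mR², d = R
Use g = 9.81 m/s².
I/m = (3/2)R² = 0.03937 m²; d = R = 0.162 m
T = 2π√((3/2)R²/(gR)) = 2π√(3R/(2g)) = 0.9889 s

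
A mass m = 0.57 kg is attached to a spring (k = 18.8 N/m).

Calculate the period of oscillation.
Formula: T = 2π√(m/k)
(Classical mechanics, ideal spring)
T = 2π√(m/k) = 2π√(0.57/18.8) = 1.094 s; f = 1/T = 0.914 Hz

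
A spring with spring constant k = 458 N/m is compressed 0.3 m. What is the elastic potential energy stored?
PE = ½kx² = ½×458×0.3² = 20.61 J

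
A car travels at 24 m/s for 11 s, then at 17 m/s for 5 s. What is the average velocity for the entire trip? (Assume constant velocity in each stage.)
d₁ = v₁t₁ = 24 × 11 = 264 m
d₂ = v₂t₂ = 17 × 5 = 85 m
d_total = 349 m, t_total = 16 s
v_avg = d_total/t_total = 349/16 = 21.81 m/s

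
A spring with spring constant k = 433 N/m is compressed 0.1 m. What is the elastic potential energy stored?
PE = ½kx² = ½×433×0.1² = 2.165 J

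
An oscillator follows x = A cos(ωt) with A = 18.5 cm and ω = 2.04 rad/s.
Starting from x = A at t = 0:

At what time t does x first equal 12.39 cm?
cos(ωt) = x/A = 12.39/18.5 = 0.6697
ωt = arccos(0.6697) = 0.837 rad
t = 0.837/2.04 = 0.4103 s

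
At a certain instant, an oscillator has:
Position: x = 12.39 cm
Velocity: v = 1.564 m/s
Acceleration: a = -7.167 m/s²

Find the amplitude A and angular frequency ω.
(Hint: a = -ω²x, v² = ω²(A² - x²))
a = −ω²x → ω = √(|a|/x) = √(7.167/0.1239) = 7.606 rad/s
v² = ω²(A² − x²) → A = √(x² + v²/ω²) = √(0.1239² + 1.564²/7.606²) = 0.2401 m = 24.01 cm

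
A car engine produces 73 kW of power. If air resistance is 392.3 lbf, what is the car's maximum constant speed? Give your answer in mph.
P = Fv → v = P/F = 73000 W / 1745 N = 41.83 m/s = 93.58 mph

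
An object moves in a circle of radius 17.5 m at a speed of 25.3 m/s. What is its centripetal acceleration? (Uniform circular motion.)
a_c = v²/r = 25.3²/17.5 = 640.09/17.5 = 36.58 m/s²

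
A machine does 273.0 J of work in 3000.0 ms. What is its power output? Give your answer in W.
P = W/t = 273 J / 3 s = 91 W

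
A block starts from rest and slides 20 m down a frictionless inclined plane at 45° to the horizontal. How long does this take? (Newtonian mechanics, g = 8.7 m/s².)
a = g sin(θ) = 8.7 × sin(45°) = 6.15 m/s²
t = √(2d/a) = √(2 × 20 / 6.15) = 2.55 s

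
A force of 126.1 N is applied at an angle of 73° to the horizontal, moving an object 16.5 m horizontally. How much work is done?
W = Fd cosθ = 126.1×16.5×cos(73°) = 608.32 J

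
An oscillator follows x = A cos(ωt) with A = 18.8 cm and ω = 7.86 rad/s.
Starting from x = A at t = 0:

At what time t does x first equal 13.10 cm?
cos(ωt) = x/A = 13.1/18.8 = 0.6968
ωt = arccos(0.6968) = 0.7999 rad
t = 0.7999/7.86 = 0.1018 s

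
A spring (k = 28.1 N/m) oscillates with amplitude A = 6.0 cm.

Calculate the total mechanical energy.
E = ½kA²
E = ½kA² = ½×28.1×(0.06)² = 0.05058 J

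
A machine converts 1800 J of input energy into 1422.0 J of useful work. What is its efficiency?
η = W_out/W_in = 1422.0/1800 = 0.79 = 79.0%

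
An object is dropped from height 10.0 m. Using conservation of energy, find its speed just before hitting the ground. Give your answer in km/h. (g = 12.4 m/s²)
mgh = ½mv² → v = √(2gh) = √(2×12.4×10) = 15.75 m/s = 56.69 km/h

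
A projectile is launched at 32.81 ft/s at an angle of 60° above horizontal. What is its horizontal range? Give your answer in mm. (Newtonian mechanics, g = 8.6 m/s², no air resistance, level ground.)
R = v₀² sin(2θ) / g (with unit conversion) = 10070.0 mm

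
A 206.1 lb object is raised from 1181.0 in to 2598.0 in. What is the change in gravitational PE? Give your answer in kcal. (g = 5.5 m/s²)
ΔPE = mg(h₂ − h₁) = 93.49 kg × 5.5 m/s² × (65.99 − 30) m = 1.851e+04 J = 4.423 kcal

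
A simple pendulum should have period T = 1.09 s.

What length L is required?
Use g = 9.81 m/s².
T = 2π√(L/g) → L = g(T/2π)² = 9.81×(1.09/2π)² = 0.2952 m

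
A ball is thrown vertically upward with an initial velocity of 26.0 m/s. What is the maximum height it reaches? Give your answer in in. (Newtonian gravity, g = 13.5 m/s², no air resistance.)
h_max = v₀²/(2g) (with unit conversion) = 985.7 in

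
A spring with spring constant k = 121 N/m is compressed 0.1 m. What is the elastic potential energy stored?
PE = ½kx² = ½×121×0.1² = 0.605 J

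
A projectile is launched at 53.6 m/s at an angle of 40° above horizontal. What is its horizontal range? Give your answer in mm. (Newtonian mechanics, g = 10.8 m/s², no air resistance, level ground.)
R = v₀² sin(2θ) / g (with unit conversion) = 262000.0 mm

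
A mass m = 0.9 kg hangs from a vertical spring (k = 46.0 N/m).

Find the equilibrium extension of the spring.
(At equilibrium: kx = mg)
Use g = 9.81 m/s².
x_eq = mg/k = 0.9×9.81/46.0 = 0.1919 m = 19.19 cm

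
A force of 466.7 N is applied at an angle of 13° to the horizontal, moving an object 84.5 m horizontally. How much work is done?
W = Fd cosθ = 466.7×84.5×cos(13°) = 38425.0 J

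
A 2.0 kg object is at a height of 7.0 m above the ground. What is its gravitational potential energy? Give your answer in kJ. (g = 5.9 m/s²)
PE = mgh = 2 kg × 5.9 m/s² × 7 m = 82.6 J = 0.0826 kJ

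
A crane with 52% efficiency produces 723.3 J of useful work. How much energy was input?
W_in = W_out/η = 723.3/0.52 = 1391.0 J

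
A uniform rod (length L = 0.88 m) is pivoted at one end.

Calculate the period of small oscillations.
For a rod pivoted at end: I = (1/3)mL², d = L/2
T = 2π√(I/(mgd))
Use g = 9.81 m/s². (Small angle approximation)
I/m = (1/3)L² = 0.2581 m²; d = L/2 = 0.44 m
T = 2π√(I/(mgd)) = 2π√(0.2581/(9.81×0.44)) = 1.537 s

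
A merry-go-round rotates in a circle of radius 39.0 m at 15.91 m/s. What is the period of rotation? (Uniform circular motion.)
T = 2πr/v = 2π×39.0/15.91 = 15.4 s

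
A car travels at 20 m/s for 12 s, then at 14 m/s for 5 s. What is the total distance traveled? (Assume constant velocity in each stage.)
d₁ = v₁t₁ = 20 × 12 = 240 m
d₂ = v₂t₂ = 14 × 5 = 70 m
d_total = 240 + 70 = 310 m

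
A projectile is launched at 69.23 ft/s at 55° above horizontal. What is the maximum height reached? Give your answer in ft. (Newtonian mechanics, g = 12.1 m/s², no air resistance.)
H = v₀²sin²(θ)/(2g) (with unit conversion) = 40.51 ft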